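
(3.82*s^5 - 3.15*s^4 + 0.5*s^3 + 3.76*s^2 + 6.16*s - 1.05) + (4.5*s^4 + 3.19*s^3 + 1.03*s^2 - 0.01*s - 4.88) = 3.82*s^5 + 1.35*s^4 + 3.69*s^3 + 4.79*s^2 + 6.15*s - 5.93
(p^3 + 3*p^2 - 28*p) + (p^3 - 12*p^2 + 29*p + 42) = 2*p^3 - 9*p^2 + p + 42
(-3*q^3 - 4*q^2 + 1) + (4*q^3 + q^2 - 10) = q^3 - 3*q^2 - 9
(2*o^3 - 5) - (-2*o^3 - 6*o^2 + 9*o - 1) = 4*o^3 + 6*o^2 - 9*o - 4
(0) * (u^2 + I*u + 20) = 0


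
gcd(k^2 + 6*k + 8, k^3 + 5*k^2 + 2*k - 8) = k^2 + 6*k + 8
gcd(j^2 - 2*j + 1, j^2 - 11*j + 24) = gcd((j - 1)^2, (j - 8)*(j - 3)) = 1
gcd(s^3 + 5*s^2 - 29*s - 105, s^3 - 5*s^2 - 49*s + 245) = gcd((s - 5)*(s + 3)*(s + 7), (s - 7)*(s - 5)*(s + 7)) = s^2 + 2*s - 35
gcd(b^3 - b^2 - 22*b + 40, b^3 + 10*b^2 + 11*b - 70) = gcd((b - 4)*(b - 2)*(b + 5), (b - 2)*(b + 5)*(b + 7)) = b^2 + 3*b - 10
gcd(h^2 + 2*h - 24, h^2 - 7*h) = 1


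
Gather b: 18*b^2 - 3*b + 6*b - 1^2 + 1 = 18*b^2 + 3*b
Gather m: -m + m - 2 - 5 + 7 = 0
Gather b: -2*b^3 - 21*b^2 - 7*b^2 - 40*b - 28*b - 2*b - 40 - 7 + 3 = -2*b^3 - 28*b^2 - 70*b - 44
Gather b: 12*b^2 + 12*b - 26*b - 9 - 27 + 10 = 12*b^2 - 14*b - 26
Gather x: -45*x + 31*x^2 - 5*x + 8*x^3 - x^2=8*x^3 + 30*x^2 - 50*x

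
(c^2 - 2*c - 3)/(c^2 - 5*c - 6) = (c - 3)/(c - 6)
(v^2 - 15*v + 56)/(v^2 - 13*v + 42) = (v - 8)/(v - 6)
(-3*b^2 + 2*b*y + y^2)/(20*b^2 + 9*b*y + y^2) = (-3*b^2 + 2*b*y + y^2)/(20*b^2 + 9*b*y + y^2)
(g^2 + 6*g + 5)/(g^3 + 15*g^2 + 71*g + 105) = (g + 1)/(g^2 + 10*g + 21)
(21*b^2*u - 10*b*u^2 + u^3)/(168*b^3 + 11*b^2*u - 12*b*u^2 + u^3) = u*(-3*b + u)/(-24*b^2 - 5*b*u + u^2)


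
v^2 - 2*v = v*(v - 2)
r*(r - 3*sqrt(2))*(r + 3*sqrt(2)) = r^3 - 18*r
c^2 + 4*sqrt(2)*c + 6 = (c + sqrt(2))*(c + 3*sqrt(2))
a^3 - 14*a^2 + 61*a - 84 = (a - 7)*(a - 4)*(a - 3)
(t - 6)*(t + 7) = t^2 + t - 42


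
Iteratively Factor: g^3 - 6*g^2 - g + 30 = (g - 5)*(g^2 - g - 6) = (g - 5)*(g + 2)*(g - 3)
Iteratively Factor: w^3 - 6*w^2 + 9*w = (w)*(w^2 - 6*w + 9) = w*(w - 3)*(w - 3)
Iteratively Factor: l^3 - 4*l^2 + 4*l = (l - 2)*(l^2 - 2*l) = (l - 2)^2*(l)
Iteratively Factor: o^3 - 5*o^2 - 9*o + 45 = (o + 3)*(o^2 - 8*o + 15) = (o - 5)*(o + 3)*(o - 3)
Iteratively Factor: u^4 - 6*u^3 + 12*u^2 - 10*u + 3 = (u - 1)*(u^3 - 5*u^2 + 7*u - 3) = (u - 1)^2*(u^2 - 4*u + 3) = (u - 3)*(u - 1)^2*(u - 1)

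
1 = 1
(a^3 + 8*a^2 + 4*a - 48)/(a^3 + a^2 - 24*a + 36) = (a + 4)/(a - 3)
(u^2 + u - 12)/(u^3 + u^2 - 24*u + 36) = (u + 4)/(u^2 + 4*u - 12)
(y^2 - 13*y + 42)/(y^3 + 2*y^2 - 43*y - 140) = (y - 6)/(y^2 + 9*y + 20)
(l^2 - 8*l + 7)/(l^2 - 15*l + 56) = (l - 1)/(l - 8)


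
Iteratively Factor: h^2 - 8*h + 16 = (h - 4)*(h - 4)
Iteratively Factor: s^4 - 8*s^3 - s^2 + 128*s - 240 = (s - 5)*(s^3 - 3*s^2 - 16*s + 48) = (s - 5)*(s + 4)*(s^2 - 7*s + 12) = (s - 5)*(s - 4)*(s + 4)*(s - 3)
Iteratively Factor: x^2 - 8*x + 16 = (x - 4)*(x - 4)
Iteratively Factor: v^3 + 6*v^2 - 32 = (v - 2)*(v^2 + 8*v + 16) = (v - 2)*(v + 4)*(v + 4)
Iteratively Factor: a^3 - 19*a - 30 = (a + 2)*(a^2 - 2*a - 15) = (a + 2)*(a + 3)*(a - 5)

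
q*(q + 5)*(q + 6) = q^3 + 11*q^2 + 30*q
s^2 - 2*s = s*(s - 2)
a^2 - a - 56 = (a - 8)*(a + 7)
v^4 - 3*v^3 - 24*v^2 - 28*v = v*(v - 7)*(v + 2)^2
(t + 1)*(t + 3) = t^2 + 4*t + 3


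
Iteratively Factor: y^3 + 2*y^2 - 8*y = (y - 2)*(y^2 + 4*y) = (y - 2)*(y + 4)*(y)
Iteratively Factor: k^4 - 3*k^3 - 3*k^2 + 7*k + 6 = (k + 1)*(k^3 - 4*k^2 + k + 6) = (k - 2)*(k + 1)*(k^2 - 2*k - 3) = (k - 2)*(k + 1)^2*(k - 3)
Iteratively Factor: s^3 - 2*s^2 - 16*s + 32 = (s + 4)*(s^2 - 6*s + 8) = (s - 2)*(s + 4)*(s - 4)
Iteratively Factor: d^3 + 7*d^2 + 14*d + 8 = (d + 4)*(d^2 + 3*d + 2) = (d + 1)*(d + 4)*(d + 2)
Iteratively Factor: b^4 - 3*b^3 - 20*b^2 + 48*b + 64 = (b - 4)*(b^3 + b^2 - 16*b - 16) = (b - 4)^2*(b^2 + 5*b + 4) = (b - 4)^2*(b + 1)*(b + 4)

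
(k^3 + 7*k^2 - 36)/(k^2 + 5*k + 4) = (k^3 + 7*k^2 - 36)/(k^2 + 5*k + 4)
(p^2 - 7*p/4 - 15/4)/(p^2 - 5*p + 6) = (p + 5/4)/(p - 2)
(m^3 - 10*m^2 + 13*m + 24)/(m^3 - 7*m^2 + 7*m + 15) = (m - 8)/(m - 5)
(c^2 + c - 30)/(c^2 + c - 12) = (c^2 + c - 30)/(c^2 + c - 12)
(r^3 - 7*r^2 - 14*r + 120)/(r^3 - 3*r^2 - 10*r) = (r^2 - 2*r - 24)/(r*(r + 2))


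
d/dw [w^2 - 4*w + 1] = 2*w - 4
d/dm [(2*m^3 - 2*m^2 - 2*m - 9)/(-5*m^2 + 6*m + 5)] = 2*(-5*m^4 + 12*m^3 + 4*m^2 - 55*m + 22)/(25*m^4 - 60*m^3 - 14*m^2 + 60*m + 25)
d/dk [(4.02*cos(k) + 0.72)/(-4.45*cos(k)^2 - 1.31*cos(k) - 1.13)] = (-17.889*cos(k)^2 - 6.408*cos(k) + 3.5994)*sin(k)/(19.8025*cos(k)^4 + 11.659*cos(k)^3 + 11.7731*cos(k)^2 + 2.9606*cos(k) + 1.2769)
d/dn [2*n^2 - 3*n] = 4*n - 3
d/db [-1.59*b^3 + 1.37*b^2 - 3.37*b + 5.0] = -4.77*b^2 + 2.74*b - 3.37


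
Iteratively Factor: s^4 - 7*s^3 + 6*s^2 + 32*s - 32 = (s + 2)*(s^3 - 9*s^2 + 24*s - 16) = (s - 1)*(s + 2)*(s^2 - 8*s + 16) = (s - 4)*(s - 1)*(s + 2)*(s - 4)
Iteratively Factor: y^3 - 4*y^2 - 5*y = (y)*(y^2 - 4*y - 5) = y*(y - 5)*(y + 1)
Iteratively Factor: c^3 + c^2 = (c)*(c^2 + c) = c^2*(c + 1)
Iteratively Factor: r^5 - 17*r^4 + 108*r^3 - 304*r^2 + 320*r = (r - 4)*(r^4 - 13*r^3 + 56*r^2 - 80*r) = (r - 4)^2*(r^3 - 9*r^2 + 20*r) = (r - 4)^3*(r^2 - 5*r) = r*(r - 4)^3*(r - 5)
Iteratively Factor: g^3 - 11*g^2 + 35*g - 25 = (g - 5)*(g^2 - 6*g + 5) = (g - 5)^2*(g - 1)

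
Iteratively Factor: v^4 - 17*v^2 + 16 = (v + 4)*(v^3 - 4*v^2 - v + 4) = (v + 1)*(v + 4)*(v^2 - 5*v + 4) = (v - 4)*(v + 1)*(v + 4)*(v - 1)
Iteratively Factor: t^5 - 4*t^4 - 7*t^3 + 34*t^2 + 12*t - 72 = (t - 3)*(t^4 - t^3 - 10*t^2 + 4*t + 24) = (t - 3)*(t - 2)*(t^3 + t^2 - 8*t - 12) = (t - 3)*(t - 2)*(t + 2)*(t^2 - t - 6) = (t - 3)^2*(t - 2)*(t + 2)*(t + 2)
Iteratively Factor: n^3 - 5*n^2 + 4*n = (n - 1)*(n^2 - 4*n) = (n - 4)*(n - 1)*(n)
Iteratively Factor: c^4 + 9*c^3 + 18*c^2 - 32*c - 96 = (c + 4)*(c^3 + 5*c^2 - 2*c - 24) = (c + 4)^2*(c^2 + c - 6) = (c - 2)*(c + 4)^2*(c + 3)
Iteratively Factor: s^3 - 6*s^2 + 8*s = (s - 2)*(s^2 - 4*s) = (s - 4)*(s - 2)*(s)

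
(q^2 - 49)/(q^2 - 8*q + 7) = (q + 7)/(q - 1)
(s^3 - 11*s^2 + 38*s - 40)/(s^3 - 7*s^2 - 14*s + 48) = (s^2 - 9*s + 20)/(s^2 - 5*s - 24)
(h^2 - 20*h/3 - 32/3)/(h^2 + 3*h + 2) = (3*h^2 - 20*h - 32)/(3*(h^2 + 3*h + 2))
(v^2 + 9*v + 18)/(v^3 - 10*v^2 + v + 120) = (v + 6)/(v^2 - 13*v + 40)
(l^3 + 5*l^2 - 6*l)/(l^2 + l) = (l^2 + 5*l - 6)/(l + 1)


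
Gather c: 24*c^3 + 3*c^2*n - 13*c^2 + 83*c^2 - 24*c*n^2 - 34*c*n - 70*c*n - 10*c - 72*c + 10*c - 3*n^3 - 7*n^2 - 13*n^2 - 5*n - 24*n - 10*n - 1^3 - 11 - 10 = 24*c^3 + c^2*(3*n + 70) + c*(-24*n^2 - 104*n - 72) - 3*n^3 - 20*n^2 - 39*n - 22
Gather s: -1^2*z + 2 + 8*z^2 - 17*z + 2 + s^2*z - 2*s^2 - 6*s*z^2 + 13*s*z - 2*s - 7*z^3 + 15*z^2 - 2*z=s^2*(z - 2) + s*(-6*z^2 + 13*z - 2) - 7*z^3 + 23*z^2 - 20*z + 4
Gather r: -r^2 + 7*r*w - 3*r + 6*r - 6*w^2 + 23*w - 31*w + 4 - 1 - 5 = -r^2 + r*(7*w + 3) - 6*w^2 - 8*w - 2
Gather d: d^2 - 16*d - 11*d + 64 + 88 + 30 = d^2 - 27*d + 182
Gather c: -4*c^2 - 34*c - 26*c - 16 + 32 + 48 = -4*c^2 - 60*c + 64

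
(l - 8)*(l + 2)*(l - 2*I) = l^3 - 6*l^2 - 2*I*l^2 - 16*l + 12*I*l + 32*I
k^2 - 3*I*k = k*(k - 3*I)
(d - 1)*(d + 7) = d^2 + 6*d - 7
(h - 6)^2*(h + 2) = h^3 - 10*h^2 + 12*h + 72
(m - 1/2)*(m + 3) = m^2 + 5*m/2 - 3/2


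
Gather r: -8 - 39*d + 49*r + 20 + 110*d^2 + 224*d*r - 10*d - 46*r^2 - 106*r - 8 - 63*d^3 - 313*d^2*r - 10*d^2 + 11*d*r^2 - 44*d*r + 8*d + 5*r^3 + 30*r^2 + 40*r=-63*d^3 + 100*d^2 - 41*d + 5*r^3 + r^2*(11*d - 16) + r*(-313*d^2 + 180*d - 17) + 4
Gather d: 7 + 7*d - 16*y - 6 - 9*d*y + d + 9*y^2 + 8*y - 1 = d*(8 - 9*y) + 9*y^2 - 8*y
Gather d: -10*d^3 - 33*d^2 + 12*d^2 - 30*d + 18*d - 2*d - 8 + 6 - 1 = -10*d^3 - 21*d^2 - 14*d - 3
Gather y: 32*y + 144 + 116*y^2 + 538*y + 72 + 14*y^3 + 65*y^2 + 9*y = 14*y^3 + 181*y^2 + 579*y + 216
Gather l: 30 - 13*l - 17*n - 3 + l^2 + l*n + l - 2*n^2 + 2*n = l^2 + l*(n - 12) - 2*n^2 - 15*n + 27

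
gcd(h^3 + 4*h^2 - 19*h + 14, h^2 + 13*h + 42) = h + 7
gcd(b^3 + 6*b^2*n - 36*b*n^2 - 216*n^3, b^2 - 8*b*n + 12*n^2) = b - 6*n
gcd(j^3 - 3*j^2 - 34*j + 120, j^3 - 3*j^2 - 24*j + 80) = j - 4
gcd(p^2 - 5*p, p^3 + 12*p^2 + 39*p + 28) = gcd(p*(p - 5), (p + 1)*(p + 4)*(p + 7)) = 1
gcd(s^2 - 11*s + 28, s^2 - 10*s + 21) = s - 7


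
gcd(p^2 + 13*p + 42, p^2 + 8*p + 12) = p + 6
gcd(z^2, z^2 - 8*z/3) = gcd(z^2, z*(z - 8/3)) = z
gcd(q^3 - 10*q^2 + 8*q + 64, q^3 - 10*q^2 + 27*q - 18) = 1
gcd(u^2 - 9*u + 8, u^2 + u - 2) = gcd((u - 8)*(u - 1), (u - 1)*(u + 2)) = u - 1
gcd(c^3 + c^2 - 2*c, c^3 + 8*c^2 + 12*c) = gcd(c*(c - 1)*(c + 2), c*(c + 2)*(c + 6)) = c^2 + 2*c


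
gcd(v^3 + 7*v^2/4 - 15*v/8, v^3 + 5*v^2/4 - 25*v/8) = v^2 + 5*v/2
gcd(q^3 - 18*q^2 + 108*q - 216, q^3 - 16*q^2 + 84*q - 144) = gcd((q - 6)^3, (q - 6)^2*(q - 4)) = q^2 - 12*q + 36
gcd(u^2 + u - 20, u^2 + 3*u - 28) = u - 4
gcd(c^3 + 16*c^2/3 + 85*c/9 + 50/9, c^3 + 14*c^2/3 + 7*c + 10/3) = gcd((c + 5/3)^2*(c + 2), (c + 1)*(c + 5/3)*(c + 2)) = c^2 + 11*c/3 + 10/3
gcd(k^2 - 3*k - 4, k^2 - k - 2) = k + 1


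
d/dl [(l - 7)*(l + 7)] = 2*l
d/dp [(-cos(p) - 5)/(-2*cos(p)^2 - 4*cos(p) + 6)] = (cos(p)^2 + 10*cos(p) + 13)*sin(p)/(2*(cos(p)^2 + 2*cos(p) - 3)^2)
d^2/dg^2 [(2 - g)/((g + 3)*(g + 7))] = 2*(-g^3 + 6*g^2 + 123*g + 368)/(g^6 + 30*g^5 + 363*g^4 + 2260*g^3 + 7623*g^2 + 13230*g + 9261)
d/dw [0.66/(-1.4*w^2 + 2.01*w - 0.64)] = (1.848*w - 1.3266)/(1.4*w^2 - 2.01*w + 0.64)^2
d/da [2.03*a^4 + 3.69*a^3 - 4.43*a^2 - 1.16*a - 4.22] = 8.12*a^3 + 11.07*a^2 - 8.86*a - 1.16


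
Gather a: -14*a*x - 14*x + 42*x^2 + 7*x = -14*a*x + 42*x^2 - 7*x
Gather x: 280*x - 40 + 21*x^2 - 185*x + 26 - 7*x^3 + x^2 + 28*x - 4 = -7*x^3 + 22*x^2 + 123*x - 18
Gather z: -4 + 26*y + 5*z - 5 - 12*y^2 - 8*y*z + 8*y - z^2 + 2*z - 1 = -12*y^2 + 34*y - z^2 + z*(7 - 8*y) - 10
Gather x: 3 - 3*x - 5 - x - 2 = -4*x - 4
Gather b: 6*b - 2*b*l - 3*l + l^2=b*(6 - 2*l) + l^2 - 3*l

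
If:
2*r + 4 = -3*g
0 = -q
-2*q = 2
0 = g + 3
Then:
No Solution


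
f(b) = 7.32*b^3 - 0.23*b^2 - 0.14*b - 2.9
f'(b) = 21.96*b^2 - 0.46*b - 0.14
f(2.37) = 92.92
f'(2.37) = 122.12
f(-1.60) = -33.25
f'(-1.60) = 56.81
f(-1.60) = -33.25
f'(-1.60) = 56.81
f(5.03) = 922.15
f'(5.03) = 553.15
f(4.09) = 493.50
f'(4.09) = 365.33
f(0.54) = -1.89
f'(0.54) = 6.02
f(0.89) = 1.95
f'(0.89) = 16.85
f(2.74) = 145.57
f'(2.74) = 163.47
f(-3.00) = -202.19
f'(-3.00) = 198.88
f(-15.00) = -24757.55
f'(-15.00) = 4947.76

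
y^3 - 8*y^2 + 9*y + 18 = (y - 6)*(y - 3)*(y + 1)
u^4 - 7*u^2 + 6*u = u*(u - 2)*(u - 1)*(u + 3)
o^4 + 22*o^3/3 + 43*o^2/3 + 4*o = o*(o + 1/3)*(o + 3)*(o + 4)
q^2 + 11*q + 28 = (q + 4)*(q + 7)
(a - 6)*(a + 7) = a^2 + a - 42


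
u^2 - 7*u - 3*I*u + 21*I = (u - 7)*(u - 3*I)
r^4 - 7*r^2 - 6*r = r*(r - 3)*(r + 1)*(r + 2)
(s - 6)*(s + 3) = s^2 - 3*s - 18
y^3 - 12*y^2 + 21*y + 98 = (y - 7)^2*(y + 2)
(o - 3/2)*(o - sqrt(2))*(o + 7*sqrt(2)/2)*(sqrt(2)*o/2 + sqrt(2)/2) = sqrt(2)*o^4/2 - sqrt(2)*o^3/4 + 5*o^3/2 - 17*sqrt(2)*o^2/4 - 5*o^2/4 - 15*o/4 + 7*sqrt(2)*o/4 + 21*sqrt(2)/4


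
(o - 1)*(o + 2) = o^2 + o - 2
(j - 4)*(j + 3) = j^2 - j - 12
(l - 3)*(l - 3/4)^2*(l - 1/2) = l^4 - 5*l^3 + 117*l^2/16 - 135*l/32 + 27/32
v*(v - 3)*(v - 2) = v^3 - 5*v^2 + 6*v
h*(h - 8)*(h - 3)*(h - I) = h^4 - 11*h^3 - I*h^3 + 24*h^2 + 11*I*h^2 - 24*I*h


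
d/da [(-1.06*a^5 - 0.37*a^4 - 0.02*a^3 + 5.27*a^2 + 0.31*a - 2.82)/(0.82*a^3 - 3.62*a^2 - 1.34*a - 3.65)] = (-1.7384*a^7 + 11.2082*a^6 + 8.3604*a^5 + 16.5834*a^4 + 4.9472*a^3 + 1.2166*a^2 - 58.8878*a - 4.9103)/(0.6724*a^6 - 5.9368*a^5 + 10.9068*a^4 + 3.7156*a^3 + 28.2216*a^2 + 9.782*a + 13.3225)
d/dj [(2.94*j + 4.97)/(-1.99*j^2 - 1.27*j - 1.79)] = (5.8506*j^2 + 19.7806*j + 1.0493)/(3.9601*j^4 + 5.0546*j^3 + 8.7371*j^2 + 4.5466*j + 3.2041)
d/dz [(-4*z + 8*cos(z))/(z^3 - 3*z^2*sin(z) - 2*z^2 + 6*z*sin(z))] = 4*(-z*(2*sin(z) + 1)*(z^2 - 3*z*sin(z) - 2*z + 6*sin(z)) - (z - 2*cos(z))*(3*z^2*cos(z) - 3*z^2 - 6*sqrt(2)*z*cos(z + pi/4) + 4*z - 6*sin(z)))/(z^2*(z - 2)^2*(z - 3*sin(z))^2)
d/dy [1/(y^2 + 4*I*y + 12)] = 2*(-y - 2*I)/(y^2 + 4*I*y + 12)^2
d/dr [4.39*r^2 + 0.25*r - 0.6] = 8.78*r + 0.25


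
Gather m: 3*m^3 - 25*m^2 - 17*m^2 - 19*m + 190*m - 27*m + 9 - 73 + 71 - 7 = 3*m^3 - 42*m^2 + 144*m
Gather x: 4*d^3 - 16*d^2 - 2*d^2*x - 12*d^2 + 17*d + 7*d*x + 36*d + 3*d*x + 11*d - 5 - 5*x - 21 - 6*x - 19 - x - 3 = 4*d^3 - 28*d^2 + 64*d + x*(-2*d^2 + 10*d - 12) - 48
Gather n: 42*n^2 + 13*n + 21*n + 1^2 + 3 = 42*n^2 + 34*n + 4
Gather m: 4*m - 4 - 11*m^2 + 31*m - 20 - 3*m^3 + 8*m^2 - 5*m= -3*m^3 - 3*m^2 + 30*m - 24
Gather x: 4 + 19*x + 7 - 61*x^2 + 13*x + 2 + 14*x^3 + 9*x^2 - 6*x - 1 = 14*x^3 - 52*x^2 + 26*x + 12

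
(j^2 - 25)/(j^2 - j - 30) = (j - 5)/(j - 6)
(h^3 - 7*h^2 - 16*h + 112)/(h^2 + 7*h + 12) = (h^2 - 11*h + 28)/(h + 3)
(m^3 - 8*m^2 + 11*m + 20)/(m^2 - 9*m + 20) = m + 1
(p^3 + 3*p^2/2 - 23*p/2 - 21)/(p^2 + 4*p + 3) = (p^2 - 3*p/2 - 7)/(p + 1)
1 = 1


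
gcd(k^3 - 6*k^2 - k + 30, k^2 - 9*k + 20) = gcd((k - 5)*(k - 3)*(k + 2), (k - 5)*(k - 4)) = k - 5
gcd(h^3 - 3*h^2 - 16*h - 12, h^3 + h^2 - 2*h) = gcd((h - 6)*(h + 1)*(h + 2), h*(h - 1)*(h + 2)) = h + 2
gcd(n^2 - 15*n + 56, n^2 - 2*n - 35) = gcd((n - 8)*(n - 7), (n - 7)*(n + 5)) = n - 7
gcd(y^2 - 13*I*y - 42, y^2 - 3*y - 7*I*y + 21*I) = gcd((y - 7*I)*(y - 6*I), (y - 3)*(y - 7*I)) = y - 7*I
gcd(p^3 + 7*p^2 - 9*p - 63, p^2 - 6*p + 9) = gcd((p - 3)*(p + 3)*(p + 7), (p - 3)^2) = p - 3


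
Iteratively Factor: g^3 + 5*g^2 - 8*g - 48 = (g + 4)*(g^2 + g - 12) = (g - 3)*(g + 4)*(g + 4)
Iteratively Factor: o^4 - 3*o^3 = (o)*(o^3 - 3*o^2) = o*(o - 3)*(o^2) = o^2*(o - 3)*(o)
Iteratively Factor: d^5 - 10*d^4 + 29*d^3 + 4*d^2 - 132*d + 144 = (d + 2)*(d^4 - 12*d^3 + 53*d^2 - 102*d + 72) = (d - 3)*(d + 2)*(d^3 - 9*d^2 + 26*d - 24) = (d - 3)*(d - 2)*(d + 2)*(d^2 - 7*d + 12) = (d - 4)*(d - 3)*(d - 2)*(d + 2)*(d - 3)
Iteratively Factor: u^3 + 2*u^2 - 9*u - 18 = (u + 3)*(u^2 - u - 6) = (u - 3)*(u + 3)*(u + 2)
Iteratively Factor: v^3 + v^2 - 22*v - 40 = (v - 5)*(v^2 + 6*v + 8) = (v - 5)*(v + 4)*(v + 2)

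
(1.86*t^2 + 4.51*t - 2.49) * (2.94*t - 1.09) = 5.4684*t^3 + 11.232*t^2 - 12.2365*t + 2.7141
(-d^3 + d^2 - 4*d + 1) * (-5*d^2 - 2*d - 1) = 5*d^5 - 3*d^4 + 19*d^3 + 2*d^2 + 2*d - 1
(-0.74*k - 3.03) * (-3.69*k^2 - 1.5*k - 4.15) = 2.7306*k^3 + 12.2907*k^2 + 7.616*k + 12.5745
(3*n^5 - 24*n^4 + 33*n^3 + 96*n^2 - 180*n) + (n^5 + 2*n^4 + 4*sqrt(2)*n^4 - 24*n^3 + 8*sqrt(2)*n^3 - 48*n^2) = 4*n^5 - 22*n^4 + 4*sqrt(2)*n^4 + 9*n^3 + 8*sqrt(2)*n^3 + 48*n^2 - 180*n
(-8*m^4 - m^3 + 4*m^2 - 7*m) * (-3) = 24*m^4 + 3*m^3 - 12*m^2 + 21*m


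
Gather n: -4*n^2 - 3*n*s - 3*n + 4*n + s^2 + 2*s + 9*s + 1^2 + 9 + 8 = -4*n^2 + n*(1 - 3*s) + s^2 + 11*s + 18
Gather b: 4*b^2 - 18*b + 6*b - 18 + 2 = 4*b^2 - 12*b - 16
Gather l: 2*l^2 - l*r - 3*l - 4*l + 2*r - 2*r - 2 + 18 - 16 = 2*l^2 + l*(-r - 7)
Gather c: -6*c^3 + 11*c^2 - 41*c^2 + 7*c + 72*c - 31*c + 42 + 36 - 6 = -6*c^3 - 30*c^2 + 48*c + 72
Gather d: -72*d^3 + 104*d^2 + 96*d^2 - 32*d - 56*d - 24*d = -72*d^3 + 200*d^2 - 112*d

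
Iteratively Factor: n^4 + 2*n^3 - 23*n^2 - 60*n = (n + 4)*(n^3 - 2*n^2 - 15*n) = n*(n + 4)*(n^2 - 2*n - 15) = n*(n + 3)*(n + 4)*(n - 5)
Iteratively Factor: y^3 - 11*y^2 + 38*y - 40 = (y - 2)*(y^2 - 9*y + 20) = (y - 4)*(y - 2)*(y - 5)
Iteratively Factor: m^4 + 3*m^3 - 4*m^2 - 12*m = (m + 3)*(m^3 - 4*m) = (m - 2)*(m + 3)*(m^2 + 2*m) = (m - 2)*(m + 2)*(m + 3)*(m)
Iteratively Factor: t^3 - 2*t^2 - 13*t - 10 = (t + 1)*(t^2 - 3*t - 10) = (t + 1)*(t + 2)*(t - 5)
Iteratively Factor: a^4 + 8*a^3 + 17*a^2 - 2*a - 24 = (a - 1)*(a^3 + 9*a^2 + 26*a + 24) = (a - 1)*(a + 2)*(a^2 + 7*a + 12) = (a - 1)*(a + 2)*(a + 4)*(a + 3)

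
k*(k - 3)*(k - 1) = k^3 - 4*k^2 + 3*k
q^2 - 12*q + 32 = (q - 8)*(q - 4)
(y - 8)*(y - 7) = y^2 - 15*y + 56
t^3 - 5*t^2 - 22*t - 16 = (t - 8)*(t + 1)*(t + 2)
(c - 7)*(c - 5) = c^2 - 12*c + 35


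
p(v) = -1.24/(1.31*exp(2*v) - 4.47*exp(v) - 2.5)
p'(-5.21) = -0.00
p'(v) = -1.24*(-2.62*exp(2*v) + 4.47*exp(v))/(1.31*exp(2*v) - 4.47*exp(v) - 2.5)^2 = (3.2488*exp(v) - 5.5428)*exp(v)/(-1.31*exp(2*v) + 4.47*exp(v) + 2.5)^2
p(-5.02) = 0.49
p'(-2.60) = -0.05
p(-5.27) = 0.49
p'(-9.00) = 0.00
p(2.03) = -0.03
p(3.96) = -0.00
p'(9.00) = 0.00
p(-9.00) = 0.50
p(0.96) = 0.24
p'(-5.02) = -0.01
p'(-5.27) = -0.00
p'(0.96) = 0.28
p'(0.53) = -0.00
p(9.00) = 0.00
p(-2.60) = 0.44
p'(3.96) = 0.00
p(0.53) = 0.20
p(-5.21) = 0.49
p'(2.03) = 0.09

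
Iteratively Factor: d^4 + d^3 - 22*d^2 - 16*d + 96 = (d + 4)*(d^3 - 3*d^2 - 10*d + 24) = (d - 2)*(d + 4)*(d^2 - d - 12) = (d - 4)*(d - 2)*(d + 4)*(d + 3)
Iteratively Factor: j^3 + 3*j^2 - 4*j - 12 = (j + 2)*(j^2 + j - 6) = (j + 2)*(j + 3)*(j - 2)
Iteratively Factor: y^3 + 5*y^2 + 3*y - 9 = (y + 3)*(y^2 + 2*y - 3) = (y + 3)^2*(y - 1)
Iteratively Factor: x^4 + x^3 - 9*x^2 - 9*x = (x)*(x^3 + x^2 - 9*x - 9) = x*(x + 1)*(x^2 - 9) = x*(x - 3)*(x + 1)*(x + 3)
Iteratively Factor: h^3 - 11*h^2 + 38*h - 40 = (h - 2)*(h^2 - 9*h + 20) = (h - 5)*(h - 2)*(h - 4)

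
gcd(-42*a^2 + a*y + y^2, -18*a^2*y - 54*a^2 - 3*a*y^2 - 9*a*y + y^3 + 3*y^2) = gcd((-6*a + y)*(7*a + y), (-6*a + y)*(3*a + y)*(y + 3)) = -6*a + y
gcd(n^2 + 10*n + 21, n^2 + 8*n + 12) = 1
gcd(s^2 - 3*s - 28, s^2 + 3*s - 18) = 1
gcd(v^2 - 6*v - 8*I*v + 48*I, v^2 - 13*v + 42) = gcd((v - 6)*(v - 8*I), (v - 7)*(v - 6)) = v - 6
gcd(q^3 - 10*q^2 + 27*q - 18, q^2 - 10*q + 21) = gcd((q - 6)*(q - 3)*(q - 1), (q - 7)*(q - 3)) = q - 3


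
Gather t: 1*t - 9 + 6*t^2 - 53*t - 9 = 6*t^2 - 52*t - 18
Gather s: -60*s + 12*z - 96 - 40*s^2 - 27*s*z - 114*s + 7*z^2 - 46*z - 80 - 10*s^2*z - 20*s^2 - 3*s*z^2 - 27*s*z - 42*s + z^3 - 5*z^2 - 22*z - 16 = s^2*(-10*z - 60) + s*(-3*z^2 - 54*z - 216) + z^3 + 2*z^2 - 56*z - 192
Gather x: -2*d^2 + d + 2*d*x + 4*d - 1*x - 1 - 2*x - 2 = -2*d^2 + 5*d + x*(2*d - 3) - 3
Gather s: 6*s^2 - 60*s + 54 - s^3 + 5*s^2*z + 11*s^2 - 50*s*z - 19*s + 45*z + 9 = -s^3 + s^2*(5*z + 17) + s*(-50*z - 79) + 45*z + 63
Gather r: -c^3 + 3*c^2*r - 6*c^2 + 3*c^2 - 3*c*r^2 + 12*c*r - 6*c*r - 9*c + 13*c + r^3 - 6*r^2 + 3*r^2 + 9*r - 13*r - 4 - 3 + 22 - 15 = -c^3 - 3*c^2 + 4*c + r^3 + r^2*(-3*c - 3) + r*(3*c^2 + 6*c - 4)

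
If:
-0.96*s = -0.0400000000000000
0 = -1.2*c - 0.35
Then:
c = -0.29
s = 0.04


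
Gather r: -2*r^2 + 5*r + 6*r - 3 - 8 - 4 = -2*r^2 + 11*r - 15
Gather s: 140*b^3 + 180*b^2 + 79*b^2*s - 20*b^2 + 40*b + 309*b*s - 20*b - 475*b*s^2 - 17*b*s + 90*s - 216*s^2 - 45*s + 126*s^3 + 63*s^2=140*b^3 + 160*b^2 + 20*b + 126*s^3 + s^2*(-475*b - 153) + s*(79*b^2 + 292*b + 45)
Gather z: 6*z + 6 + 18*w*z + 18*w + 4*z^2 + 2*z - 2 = 18*w + 4*z^2 + z*(18*w + 8) + 4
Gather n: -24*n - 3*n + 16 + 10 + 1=27 - 27*n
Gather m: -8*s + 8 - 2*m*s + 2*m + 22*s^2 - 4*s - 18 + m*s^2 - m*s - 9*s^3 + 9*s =m*(s^2 - 3*s + 2) - 9*s^3 + 22*s^2 - 3*s - 10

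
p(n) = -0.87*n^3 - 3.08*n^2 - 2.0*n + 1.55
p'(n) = -2.61*n^2 - 6.16*n - 2.0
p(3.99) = -110.73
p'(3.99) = -68.13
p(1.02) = -4.62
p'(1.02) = -11.00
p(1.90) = -19.34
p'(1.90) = -23.13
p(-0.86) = 1.55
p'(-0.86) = 1.37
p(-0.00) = 1.55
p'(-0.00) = -2.00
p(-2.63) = 1.33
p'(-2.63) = -3.85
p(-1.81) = 0.24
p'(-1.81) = 0.60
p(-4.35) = 23.58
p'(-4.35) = -24.59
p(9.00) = -900.16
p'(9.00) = -268.85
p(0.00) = 1.55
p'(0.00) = -2.00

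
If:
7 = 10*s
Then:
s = 7/10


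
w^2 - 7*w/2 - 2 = (w - 4)*(w + 1/2)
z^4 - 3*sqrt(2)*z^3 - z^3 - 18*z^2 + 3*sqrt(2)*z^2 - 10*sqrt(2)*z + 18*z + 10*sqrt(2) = (z - 1)*(z - 5*sqrt(2))*(z + sqrt(2))^2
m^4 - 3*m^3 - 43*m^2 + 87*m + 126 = (m - 7)*(m - 3)*(m + 1)*(m + 6)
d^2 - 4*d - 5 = (d - 5)*(d + 1)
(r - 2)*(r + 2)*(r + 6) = r^3 + 6*r^2 - 4*r - 24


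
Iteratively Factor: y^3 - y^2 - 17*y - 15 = (y + 3)*(y^2 - 4*y - 5) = (y + 1)*(y + 3)*(y - 5)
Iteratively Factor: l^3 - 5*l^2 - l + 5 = (l - 5)*(l^2 - 1) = (l - 5)*(l - 1)*(l + 1)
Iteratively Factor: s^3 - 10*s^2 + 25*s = (s - 5)*(s^2 - 5*s) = (s - 5)^2*(s)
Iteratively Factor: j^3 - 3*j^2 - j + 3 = (j - 3)*(j^2 - 1) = (j - 3)*(j - 1)*(j + 1)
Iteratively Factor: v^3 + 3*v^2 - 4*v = (v - 1)*(v^2 + 4*v) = (v - 1)*(v + 4)*(v)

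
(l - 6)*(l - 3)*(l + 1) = l^3 - 8*l^2 + 9*l + 18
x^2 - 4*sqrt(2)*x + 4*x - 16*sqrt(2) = (x + 4)*(x - 4*sqrt(2))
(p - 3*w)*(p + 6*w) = p^2 + 3*p*w - 18*w^2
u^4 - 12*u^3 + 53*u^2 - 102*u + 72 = (u - 4)*(u - 3)^2*(u - 2)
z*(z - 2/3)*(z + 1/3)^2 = z^4 - z^2/3 - 2*z/27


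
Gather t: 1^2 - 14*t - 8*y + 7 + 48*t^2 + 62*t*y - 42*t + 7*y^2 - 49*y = 48*t^2 + t*(62*y - 56) + 7*y^2 - 57*y + 8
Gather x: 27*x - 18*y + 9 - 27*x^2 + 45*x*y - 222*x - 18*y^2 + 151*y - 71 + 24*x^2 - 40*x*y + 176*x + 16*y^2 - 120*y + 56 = -3*x^2 + x*(5*y - 19) - 2*y^2 + 13*y - 6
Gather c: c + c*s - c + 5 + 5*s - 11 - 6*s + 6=c*s - s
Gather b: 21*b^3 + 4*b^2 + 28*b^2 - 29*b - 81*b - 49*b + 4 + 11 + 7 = 21*b^3 + 32*b^2 - 159*b + 22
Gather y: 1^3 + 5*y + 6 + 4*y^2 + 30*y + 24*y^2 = 28*y^2 + 35*y + 7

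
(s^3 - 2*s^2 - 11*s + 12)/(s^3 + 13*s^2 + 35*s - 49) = (s^2 - s - 12)/(s^2 + 14*s + 49)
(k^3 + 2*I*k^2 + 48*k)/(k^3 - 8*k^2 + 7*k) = (k^2 + 2*I*k + 48)/(k^2 - 8*k + 7)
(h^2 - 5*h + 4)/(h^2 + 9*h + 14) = (h^2 - 5*h + 4)/(h^2 + 9*h + 14)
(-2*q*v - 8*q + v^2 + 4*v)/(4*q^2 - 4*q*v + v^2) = (-v - 4)/(2*q - v)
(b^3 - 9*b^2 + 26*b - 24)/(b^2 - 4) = (b^2 - 7*b + 12)/(b + 2)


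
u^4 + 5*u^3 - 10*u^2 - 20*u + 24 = (u - 2)*(u - 1)*(u + 2)*(u + 6)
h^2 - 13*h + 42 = (h - 7)*(h - 6)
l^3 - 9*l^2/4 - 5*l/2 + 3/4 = (l - 3)*(l - 1/4)*(l + 1)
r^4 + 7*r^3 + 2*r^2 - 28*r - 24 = (r - 2)*(r + 1)*(r + 2)*(r + 6)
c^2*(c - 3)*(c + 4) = c^4 + c^3 - 12*c^2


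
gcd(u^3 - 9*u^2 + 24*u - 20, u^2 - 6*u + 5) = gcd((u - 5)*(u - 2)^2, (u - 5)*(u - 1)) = u - 5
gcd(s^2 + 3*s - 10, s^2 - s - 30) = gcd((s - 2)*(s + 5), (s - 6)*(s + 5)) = s + 5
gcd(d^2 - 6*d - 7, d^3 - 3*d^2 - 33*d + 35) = d - 7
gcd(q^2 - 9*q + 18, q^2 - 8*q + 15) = q - 3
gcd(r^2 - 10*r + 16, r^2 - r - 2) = r - 2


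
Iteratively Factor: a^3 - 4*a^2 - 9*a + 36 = (a + 3)*(a^2 - 7*a + 12) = (a - 4)*(a + 3)*(a - 3)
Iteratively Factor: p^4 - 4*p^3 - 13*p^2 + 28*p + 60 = (p + 2)*(p^3 - 6*p^2 - p + 30) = (p - 5)*(p + 2)*(p^2 - p - 6) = (p - 5)*(p + 2)^2*(p - 3)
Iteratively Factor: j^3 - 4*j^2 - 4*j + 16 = (j + 2)*(j^2 - 6*j + 8) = (j - 2)*(j + 2)*(j - 4)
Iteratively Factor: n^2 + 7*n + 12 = (n + 4)*(n + 3)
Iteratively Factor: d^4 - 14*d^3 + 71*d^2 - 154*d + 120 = (d - 3)*(d^3 - 11*d^2 + 38*d - 40) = (d - 5)*(d - 3)*(d^2 - 6*d + 8) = (d - 5)*(d - 3)*(d - 2)*(d - 4)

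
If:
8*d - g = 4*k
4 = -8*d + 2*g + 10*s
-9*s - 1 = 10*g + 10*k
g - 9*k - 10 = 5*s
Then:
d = -1759/4820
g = 1126/1205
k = -1161/1205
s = -19/241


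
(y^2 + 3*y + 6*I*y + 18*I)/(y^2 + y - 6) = (y + 6*I)/(y - 2)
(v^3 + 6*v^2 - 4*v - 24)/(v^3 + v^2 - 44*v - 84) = (v - 2)/(v - 7)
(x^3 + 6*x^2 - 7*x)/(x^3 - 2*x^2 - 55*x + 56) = x/(x - 8)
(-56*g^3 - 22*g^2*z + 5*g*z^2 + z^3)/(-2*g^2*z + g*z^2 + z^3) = (-28*g^2 + 3*g*z + z^2)/(z*(-g + z))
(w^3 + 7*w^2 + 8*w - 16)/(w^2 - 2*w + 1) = (w^2 + 8*w + 16)/(w - 1)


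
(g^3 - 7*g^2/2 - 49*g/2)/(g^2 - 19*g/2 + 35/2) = g*(2*g + 7)/(2*g - 5)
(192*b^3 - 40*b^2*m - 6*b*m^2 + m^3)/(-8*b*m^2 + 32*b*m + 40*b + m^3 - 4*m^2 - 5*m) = (-24*b^2 + 2*b*m + m^2)/(m^2 - 4*m - 5)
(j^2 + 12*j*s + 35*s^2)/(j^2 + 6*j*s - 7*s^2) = (-j - 5*s)/(-j + s)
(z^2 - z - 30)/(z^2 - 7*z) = (z^2 - z - 30)/(z*(z - 7))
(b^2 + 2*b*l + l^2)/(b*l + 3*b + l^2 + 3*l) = (b + l)/(l + 3)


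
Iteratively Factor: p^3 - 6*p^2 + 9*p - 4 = (p - 1)*(p^2 - 5*p + 4) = (p - 4)*(p - 1)*(p - 1)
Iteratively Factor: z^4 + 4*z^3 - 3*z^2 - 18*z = (z)*(z^3 + 4*z^2 - 3*z - 18) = z*(z + 3)*(z^2 + z - 6) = z*(z - 2)*(z + 3)*(z + 3)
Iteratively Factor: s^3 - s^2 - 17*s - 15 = (s + 1)*(s^2 - 2*s - 15) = (s - 5)*(s + 1)*(s + 3)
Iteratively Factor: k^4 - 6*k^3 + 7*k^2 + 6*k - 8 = (k + 1)*(k^3 - 7*k^2 + 14*k - 8) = (k - 2)*(k + 1)*(k^2 - 5*k + 4) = (k - 4)*(k - 2)*(k + 1)*(k - 1)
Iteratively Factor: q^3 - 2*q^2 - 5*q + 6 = (q - 1)*(q^2 - q - 6) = (q - 1)*(q + 2)*(q - 3)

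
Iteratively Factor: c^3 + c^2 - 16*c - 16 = (c + 4)*(c^2 - 3*c - 4) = (c + 1)*(c + 4)*(c - 4)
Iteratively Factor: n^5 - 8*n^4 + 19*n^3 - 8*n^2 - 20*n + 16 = (n - 4)*(n^4 - 4*n^3 + 3*n^2 + 4*n - 4) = (n - 4)*(n - 2)*(n^3 - 2*n^2 - n + 2) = (n - 4)*(n - 2)*(n - 1)*(n^2 - n - 2) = (n - 4)*(n - 2)^2*(n - 1)*(n + 1)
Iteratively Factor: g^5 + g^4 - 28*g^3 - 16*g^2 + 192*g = (g + 4)*(g^4 - 3*g^3 - 16*g^2 + 48*g) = (g + 4)^2*(g^3 - 7*g^2 + 12*g) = (g - 3)*(g + 4)^2*(g^2 - 4*g) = (g - 4)*(g - 3)*(g + 4)^2*(g)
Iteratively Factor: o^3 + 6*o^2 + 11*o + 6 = (o + 3)*(o^2 + 3*o + 2) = (o + 1)*(o + 3)*(o + 2)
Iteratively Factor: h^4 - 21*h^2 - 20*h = (h + 1)*(h^3 - h^2 - 20*h) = h*(h + 1)*(h^2 - h - 20) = h*(h - 5)*(h + 1)*(h + 4)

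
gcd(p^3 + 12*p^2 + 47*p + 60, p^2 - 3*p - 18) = p + 3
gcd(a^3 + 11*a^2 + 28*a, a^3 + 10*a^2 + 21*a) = a^2 + 7*a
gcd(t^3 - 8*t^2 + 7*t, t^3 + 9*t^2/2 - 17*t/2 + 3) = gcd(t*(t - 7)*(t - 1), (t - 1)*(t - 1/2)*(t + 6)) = t - 1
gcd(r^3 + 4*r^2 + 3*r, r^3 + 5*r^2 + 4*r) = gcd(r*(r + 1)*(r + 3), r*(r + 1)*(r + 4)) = r^2 + r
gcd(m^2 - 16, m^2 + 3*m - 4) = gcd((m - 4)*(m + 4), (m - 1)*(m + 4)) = m + 4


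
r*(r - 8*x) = r^2 - 8*r*x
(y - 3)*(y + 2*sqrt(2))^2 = y^3 - 3*y^2 + 4*sqrt(2)*y^2 - 12*sqrt(2)*y + 8*y - 24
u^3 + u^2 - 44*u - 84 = (u - 7)*(u + 2)*(u + 6)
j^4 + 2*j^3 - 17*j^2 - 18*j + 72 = (j - 3)*(j - 2)*(j + 3)*(j + 4)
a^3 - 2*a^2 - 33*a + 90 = (a - 5)*(a - 3)*(a + 6)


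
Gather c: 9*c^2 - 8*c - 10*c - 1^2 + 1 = 9*c^2 - 18*c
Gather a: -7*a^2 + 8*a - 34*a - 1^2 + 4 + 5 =-7*a^2 - 26*a + 8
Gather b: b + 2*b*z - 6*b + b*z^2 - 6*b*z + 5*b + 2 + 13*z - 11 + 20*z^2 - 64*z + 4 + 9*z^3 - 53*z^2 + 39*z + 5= b*(z^2 - 4*z) + 9*z^3 - 33*z^2 - 12*z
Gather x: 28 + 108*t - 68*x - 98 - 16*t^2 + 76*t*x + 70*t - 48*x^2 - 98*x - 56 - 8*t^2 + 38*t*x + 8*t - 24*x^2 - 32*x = -24*t^2 + 186*t - 72*x^2 + x*(114*t - 198) - 126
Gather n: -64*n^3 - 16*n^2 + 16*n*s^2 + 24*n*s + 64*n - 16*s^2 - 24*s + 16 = -64*n^3 - 16*n^2 + n*(16*s^2 + 24*s + 64) - 16*s^2 - 24*s + 16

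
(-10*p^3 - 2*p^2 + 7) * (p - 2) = -10*p^4 + 18*p^3 + 4*p^2 + 7*p - 14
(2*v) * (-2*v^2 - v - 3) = -4*v^3 - 2*v^2 - 6*v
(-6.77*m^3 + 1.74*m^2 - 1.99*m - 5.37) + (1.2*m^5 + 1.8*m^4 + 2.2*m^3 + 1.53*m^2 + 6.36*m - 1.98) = 1.2*m^5 + 1.8*m^4 - 4.57*m^3 + 3.27*m^2 + 4.37*m - 7.35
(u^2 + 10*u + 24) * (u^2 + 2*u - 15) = u^4 + 12*u^3 + 29*u^2 - 102*u - 360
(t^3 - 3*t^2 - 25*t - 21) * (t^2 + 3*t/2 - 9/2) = t^5 - 3*t^4/2 - 34*t^3 - 45*t^2 + 81*t + 189/2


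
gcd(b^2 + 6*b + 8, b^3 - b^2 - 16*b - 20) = b + 2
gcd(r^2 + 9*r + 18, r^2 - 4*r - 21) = r + 3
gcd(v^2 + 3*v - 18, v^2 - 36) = v + 6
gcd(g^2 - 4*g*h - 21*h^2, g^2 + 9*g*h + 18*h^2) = g + 3*h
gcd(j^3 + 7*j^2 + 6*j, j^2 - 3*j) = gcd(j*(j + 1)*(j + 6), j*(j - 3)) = j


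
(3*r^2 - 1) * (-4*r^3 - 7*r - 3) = -12*r^5 - 17*r^3 - 9*r^2 + 7*r + 3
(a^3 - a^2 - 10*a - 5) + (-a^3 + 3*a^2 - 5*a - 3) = 2*a^2 - 15*a - 8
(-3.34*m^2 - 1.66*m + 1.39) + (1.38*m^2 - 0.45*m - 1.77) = -1.96*m^2 - 2.11*m - 0.38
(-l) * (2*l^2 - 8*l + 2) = -2*l^3 + 8*l^2 - 2*l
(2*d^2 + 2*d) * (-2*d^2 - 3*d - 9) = -4*d^4 - 10*d^3 - 24*d^2 - 18*d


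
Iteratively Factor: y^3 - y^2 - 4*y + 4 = (y - 1)*(y^2 - 4) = (y - 1)*(y + 2)*(y - 2)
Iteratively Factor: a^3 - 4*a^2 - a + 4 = (a - 4)*(a^2 - 1) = (a - 4)*(a + 1)*(a - 1)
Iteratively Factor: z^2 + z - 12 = (z + 4)*(z - 3)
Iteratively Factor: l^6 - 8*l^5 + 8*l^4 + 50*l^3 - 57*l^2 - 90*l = (l)*(l^5 - 8*l^4 + 8*l^3 + 50*l^2 - 57*l - 90) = l*(l - 3)*(l^4 - 5*l^3 - 7*l^2 + 29*l + 30) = l*(l - 3)*(l + 2)*(l^3 - 7*l^2 + 7*l + 15) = l*(l - 3)^2*(l + 2)*(l^2 - 4*l - 5) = l*(l - 3)^2*(l + 1)*(l + 2)*(l - 5)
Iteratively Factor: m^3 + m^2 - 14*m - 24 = (m + 3)*(m^2 - 2*m - 8) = (m + 2)*(m + 3)*(m - 4)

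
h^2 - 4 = (h - 2)*(h + 2)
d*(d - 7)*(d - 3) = d^3 - 10*d^2 + 21*d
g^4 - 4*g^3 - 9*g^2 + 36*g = g*(g - 4)*(g - 3)*(g + 3)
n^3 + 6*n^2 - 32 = (n - 2)*(n + 4)^2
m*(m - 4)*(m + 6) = m^3 + 2*m^2 - 24*m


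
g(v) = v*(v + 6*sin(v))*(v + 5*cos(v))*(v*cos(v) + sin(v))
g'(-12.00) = -11045.93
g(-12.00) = 7861.91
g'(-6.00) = -350.49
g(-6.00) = 170.52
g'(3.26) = -99.56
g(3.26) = 47.58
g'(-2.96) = 72.97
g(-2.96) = -257.48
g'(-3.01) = 18.31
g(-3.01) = -259.77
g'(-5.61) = -223.00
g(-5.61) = 67.10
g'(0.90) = 44.18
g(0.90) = 27.12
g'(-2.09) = 211.93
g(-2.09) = -11.77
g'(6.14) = 4508.49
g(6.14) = 2134.93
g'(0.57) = 45.88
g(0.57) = 10.58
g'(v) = v*(1 - 5*sin(v))*(v + 6*sin(v))*(v*cos(v) + sin(v)) + v*(v + 6*sin(v))*(v + 5*cos(v))*(-v*sin(v) + 2*cos(v)) + v*(v + 5*cos(v))*(v*cos(v) + sin(v))*(6*cos(v) + 1) + (v + 6*sin(v))*(v + 5*cos(v))*(v*cos(v) + sin(v)) = -v^4*sin(v) - 5*v^3*sin(2*v) + 5*v^3*cos(v) + 6*v^3*cos(2*v) + 3*v^2*sin(v) + 15*v^2*sin(2*v) + 15*v^2*cos(v)/2 + 25*v^2*cos(2*v)/2 + 45*v^2*cos(3*v)/2 + 15*v^2/2 + 15*v*sin(v)/2 + 5*v*sin(2*v) + 75*v*sin(3*v)/2 - 6*v*cos(2*v) + 6*v + 15*cos(v)/2 - 15*cos(3*v)/2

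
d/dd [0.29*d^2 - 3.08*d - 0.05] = 0.58*d - 3.08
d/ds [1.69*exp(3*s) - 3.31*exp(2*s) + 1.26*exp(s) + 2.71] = (5.07*exp(2*s) - 6.62*exp(s) + 1.26)*exp(s)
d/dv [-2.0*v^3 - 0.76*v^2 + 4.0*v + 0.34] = -6.0*v^2 - 1.52*v + 4.0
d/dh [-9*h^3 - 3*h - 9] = -27*h^2 - 3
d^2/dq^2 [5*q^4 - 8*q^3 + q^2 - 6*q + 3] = 60*q^2 - 48*q + 2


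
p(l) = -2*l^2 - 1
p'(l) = -4*l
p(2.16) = -10.33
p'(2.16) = -8.64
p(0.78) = -2.22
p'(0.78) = -3.12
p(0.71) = -2.01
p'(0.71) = -2.84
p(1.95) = -8.60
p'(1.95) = -7.80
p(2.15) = -10.24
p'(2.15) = -8.60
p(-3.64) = -27.50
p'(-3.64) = 14.56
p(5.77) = -67.59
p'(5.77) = -23.08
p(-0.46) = -1.42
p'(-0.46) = 1.84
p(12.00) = -289.00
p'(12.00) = -48.00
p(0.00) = -1.00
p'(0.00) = 0.00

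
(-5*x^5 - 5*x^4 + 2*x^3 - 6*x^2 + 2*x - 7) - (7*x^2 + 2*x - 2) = -5*x^5 - 5*x^4 + 2*x^3 - 13*x^2 - 5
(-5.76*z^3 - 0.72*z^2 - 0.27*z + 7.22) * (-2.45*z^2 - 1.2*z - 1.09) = 14.112*z^5 + 8.676*z^4 + 7.8039*z^3 - 16.5802*z^2 - 8.3697*z - 7.8698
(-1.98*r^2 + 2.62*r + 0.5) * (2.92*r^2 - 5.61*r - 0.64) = -5.7816*r^4 + 18.7582*r^3 - 11.971*r^2 - 4.4818*r - 0.32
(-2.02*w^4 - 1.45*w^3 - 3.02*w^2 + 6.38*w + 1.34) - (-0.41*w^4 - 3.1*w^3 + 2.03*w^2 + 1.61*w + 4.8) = -1.61*w^4 + 1.65*w^3 - 5.05*w^2 + 4.77*w - 3.46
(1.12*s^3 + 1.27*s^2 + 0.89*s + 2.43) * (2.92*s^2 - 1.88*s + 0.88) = 3.2704*s^5 + 1.6028*s^4 + 1.1968*s^3 + 6.54*s^2 - 3.7852*s + 2.1384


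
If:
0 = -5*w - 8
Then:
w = -8/5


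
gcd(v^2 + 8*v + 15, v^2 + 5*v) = v + 5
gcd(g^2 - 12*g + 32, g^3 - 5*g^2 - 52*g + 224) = g^2 - 12*g + 32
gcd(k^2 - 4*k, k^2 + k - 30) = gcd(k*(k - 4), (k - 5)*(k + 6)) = 1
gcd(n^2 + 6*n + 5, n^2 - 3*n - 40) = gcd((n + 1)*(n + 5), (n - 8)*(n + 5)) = n + 5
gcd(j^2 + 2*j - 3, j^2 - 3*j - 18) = j + 3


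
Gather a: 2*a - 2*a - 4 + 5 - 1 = 0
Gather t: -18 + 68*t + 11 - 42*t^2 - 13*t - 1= -42*t^2 + 55*t - 8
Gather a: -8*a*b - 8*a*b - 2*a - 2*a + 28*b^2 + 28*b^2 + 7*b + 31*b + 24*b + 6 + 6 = a*(-16*b - 4) + 56*b^2 + 62*b + 12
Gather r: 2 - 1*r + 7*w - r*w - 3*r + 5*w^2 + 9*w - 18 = r*(-w - 4) + 5*w^2 + 16*w - 16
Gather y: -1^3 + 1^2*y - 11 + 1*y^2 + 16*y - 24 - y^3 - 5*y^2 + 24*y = -y^3 - 4*y^2 + 41*y - 36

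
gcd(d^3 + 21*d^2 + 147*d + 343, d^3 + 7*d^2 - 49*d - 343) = d^2 + 14*d + 49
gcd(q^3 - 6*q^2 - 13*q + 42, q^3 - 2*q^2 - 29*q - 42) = q^2 - 4*q - 21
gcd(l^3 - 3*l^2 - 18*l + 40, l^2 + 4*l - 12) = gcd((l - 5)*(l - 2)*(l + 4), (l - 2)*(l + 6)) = l - 2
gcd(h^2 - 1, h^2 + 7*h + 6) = h + 1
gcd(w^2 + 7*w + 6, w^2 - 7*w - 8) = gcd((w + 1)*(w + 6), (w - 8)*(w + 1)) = w + 1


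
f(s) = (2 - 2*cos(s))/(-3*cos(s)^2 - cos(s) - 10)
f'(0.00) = 0.00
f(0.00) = 0.00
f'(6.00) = 0.04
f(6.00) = -0.00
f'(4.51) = 0.19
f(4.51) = -0.24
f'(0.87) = -0.15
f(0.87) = -0.06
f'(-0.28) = 0.04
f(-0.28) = -0.01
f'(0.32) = -0.05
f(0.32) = -0.01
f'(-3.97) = -0.07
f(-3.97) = -0.31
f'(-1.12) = 0.19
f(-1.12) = -0.10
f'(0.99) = -0.17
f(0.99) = -0.08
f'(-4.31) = -0.15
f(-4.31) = -0.28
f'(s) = (2 - 2*cos(s))*(-6*sin(s)*cos(s) - sin(s))/(-3*cos(s)^2 - cos(s) - 10)^2 + 2*sin(s)/(-3*cos(s)^2 - cos(s) - 10)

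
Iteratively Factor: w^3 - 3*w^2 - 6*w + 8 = (w + 2)*(w^2 - 5*w + 4) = (w - 1)*(w + 2)*(w - 4)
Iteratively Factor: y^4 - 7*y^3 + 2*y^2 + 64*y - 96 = (y - 4)*(y^3 - 3*y^2 - 10*y + 24) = (y - 4)*(y - 2)*(y^2 - y - 12) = (y - 4)^2*(y - 2)*(y + 3)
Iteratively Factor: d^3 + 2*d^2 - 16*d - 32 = (d + 2)*(d^2 - 16) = (d - 4)*(d + 2)*(d + 4)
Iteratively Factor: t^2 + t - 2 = (t + 2)*(t - 1)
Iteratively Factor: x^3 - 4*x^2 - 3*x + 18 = (x - 3)*(x^2 - x - 6) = (x - 3)^2*(x + 2)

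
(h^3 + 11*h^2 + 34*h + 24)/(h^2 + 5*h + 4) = h + 6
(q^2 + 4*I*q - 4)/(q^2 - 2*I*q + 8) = (q + 2*I)/(q - 4*I)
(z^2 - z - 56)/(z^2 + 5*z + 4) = (z^2 - z - 56)/(z^2 + 5*z + 4)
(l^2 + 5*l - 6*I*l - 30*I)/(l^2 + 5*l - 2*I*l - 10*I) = (l - 6*I)/(l - 2*I)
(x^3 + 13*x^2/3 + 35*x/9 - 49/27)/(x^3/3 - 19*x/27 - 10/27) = (-27*x^3 - 117*x^2 - 105*x + 49)/(-9*x^3 + 19*x + 10)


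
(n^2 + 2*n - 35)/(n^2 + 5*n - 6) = (n^2 + 2*n - 35)/(n^2 + 5*n - 6)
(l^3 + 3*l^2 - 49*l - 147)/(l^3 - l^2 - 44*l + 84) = (l^2 - 4*l - 21)/(l^2 - 8*l + 12)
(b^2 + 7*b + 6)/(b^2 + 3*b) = (b^2 + 7*b + 6)/(b*(b + 3))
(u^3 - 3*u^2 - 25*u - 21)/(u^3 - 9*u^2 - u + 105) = (u + 1)/(u - 5)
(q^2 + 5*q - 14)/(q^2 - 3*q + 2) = (q + 7)/(q - 1)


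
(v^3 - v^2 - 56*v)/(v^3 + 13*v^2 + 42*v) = (v - 8)/(v + 6)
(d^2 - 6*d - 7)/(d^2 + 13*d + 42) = (d^2 - 6*d - 7)/(d^2 + 13*d + 42)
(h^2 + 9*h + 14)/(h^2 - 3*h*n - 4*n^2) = (h^2 + 9*h + 14)/(h^2 - 3*h*n - 4*n^2)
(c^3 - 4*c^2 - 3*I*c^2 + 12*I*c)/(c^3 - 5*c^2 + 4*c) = (c - 3*I)/(c - 1)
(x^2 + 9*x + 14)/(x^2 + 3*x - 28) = (x + 2)/(x - 4)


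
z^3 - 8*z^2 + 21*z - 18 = (z - 3)^2*(z - 2)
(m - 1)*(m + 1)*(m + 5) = m^3 + 5*m^2 - m - 5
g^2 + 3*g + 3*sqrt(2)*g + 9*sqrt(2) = (g + 3)*(g + 3*sqrt(2))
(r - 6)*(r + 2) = r^2 - 4*r - 12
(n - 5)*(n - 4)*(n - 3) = n^3 - 12*n^2 + 47*n - 60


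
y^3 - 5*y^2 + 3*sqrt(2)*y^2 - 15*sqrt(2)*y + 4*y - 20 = (y - 5)*(y + sqrt(2))*(y + 2*sqrt(2))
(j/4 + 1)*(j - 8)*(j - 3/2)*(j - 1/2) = j^4/4 - 3*j^3/2 - 93*j^2/16 + 61*j/4 - 6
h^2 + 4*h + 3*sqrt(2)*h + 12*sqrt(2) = (h + 4)*(h + 3*sqrt(2))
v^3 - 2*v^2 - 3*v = v*(v - 3)*(v + 1)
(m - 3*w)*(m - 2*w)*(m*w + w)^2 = m^4*w^2 - 5*m^3*w^3 + 2*m^3*w^2 + 6*m^2*w^4 - 10*m^2*w^3 + m^2*w^2 + 12*m*w^4 - 5*m*w^3 + 6*w^4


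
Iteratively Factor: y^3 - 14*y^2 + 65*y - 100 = (y - 5)*(y^2 - 9*y + 20) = (y - 5)*(y - 4)*(y - 5)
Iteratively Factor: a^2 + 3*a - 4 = (a + 4)*(a - 1)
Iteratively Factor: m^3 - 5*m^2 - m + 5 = (m - 1)*(m^2 - 4*m - 5) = (m - 1)*(m + 1)*(m - 5)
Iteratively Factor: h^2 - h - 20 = (h - 5)*(h + 4)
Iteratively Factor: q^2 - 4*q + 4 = (q - 2)*(q - 2)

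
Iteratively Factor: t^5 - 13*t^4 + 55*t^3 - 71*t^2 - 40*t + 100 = (t - 2)*(t^4 - 11*t^3 + 33*t^2 - 5*t - 50) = (t - 2)*(t + 1)*(t^3 - 12*t^2 + 45*t - 50) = (t - 2)^2*(t + 1)*(t^2 - 10*t + 25) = (t - 5)*(t - 2)^2*(t + 1)*(t - 5)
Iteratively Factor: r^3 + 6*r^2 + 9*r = (r + 3)*(r^2 + 3*r) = r*(r + 3)*(r + 3)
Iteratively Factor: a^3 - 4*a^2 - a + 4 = (a + 1)*(a^2 - 5*a + 4) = (a - 1)*(a + 1)*(a - 4)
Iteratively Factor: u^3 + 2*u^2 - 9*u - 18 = (u + 3)*(u^2 - u - 6) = (u + 2)*(u + 3)*(u - 3)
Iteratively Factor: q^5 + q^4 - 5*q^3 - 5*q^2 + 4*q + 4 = (q - 1)*(q^4 + 2*q^3 - 3*q^2 - 8*q - 4) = (q - 1)*(q + 1)*(q^3 + q^2 - 4*q - 4) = (q - 2)*(q - 1)*(q + 1)*(q^2 + 3*q + 2) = (q - 2)*(q - 1)*(q + 1)*(q + 2)*(q + 1)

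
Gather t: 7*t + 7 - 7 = 7*t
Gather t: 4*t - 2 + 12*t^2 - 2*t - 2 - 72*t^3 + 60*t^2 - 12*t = -72*t^3 + 72*t^2 - 10*t - 4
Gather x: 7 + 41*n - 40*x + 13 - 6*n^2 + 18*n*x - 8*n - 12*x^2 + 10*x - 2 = -6*n^2 + 33*n - 12*x^2 + x*(18*n - 30) + 18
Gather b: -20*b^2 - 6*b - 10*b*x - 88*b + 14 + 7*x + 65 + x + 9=-20*b^2 + b*(-10*x - 94) + 8*x + 88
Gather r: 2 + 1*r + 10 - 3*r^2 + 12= -3*r^2 + r + 24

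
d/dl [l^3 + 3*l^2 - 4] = 3*l*(l + 2)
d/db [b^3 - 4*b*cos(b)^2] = 3*b^2 + 4*b*sin(2*b) - 4*cos(b)^2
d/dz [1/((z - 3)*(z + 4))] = (-2*z - 1)/(z^4 + 2*z^3 - 23*z^2 - 24*z + 144)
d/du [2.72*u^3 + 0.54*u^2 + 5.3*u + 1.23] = 8.16*u^2 + 1.08*u + 5.3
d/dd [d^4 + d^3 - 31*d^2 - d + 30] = 4*d^3 + 3*d^2 - 62*d - 1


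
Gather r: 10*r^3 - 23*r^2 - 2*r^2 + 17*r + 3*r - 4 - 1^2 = 10*r^3 - 25*r^2 + 20*r - 5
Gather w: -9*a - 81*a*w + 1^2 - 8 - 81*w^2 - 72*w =-9*a - 81*w^2 + w*(-81*a - 72) - 7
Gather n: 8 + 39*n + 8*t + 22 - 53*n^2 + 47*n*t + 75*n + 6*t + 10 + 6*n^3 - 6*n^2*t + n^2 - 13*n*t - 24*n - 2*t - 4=6*n^3 + n^2*(-6*t - 52) + n*(34*t + 90) + 12*t + 36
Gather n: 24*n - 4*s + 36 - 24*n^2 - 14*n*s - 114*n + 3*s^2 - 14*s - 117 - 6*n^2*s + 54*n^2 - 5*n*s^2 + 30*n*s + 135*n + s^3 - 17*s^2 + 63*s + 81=n^2*(30 - 6*s) + n*(-5*s^2 + 16*s + 45) + s^3 - 14*s^2 + 45*s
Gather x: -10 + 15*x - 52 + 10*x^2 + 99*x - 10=10*x^2 + 114*x - 72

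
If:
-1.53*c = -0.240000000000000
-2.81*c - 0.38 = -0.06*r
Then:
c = 0.16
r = 13.68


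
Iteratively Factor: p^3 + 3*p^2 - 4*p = (p - 1)*(p^2 + 4*p) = (p - 1)*(p + 4)*(p)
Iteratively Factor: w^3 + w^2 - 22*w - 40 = (w + 2)*(w^2 - w - 20) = (w + 2)*(w + 4)*(w - 5)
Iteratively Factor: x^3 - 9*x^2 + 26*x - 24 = (x - 4)*(x^2 - 5*x + 6) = (x - 4)*(x - 2)*(x - 3)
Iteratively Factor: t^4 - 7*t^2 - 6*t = (t)*(t^3 - 7*t - 6) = t*(t + 2)*(t^2 - 2*t - 3) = t*(t + 1)*(t + 2)*(t - 3)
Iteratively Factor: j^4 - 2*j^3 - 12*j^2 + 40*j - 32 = (j + 4)*(j^3 - 6*j^2 + 12*j - 8) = (j - 2)*(j + 4)*(j^2 - 4*j + 4) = (j - 2)^2*(j + 4)*(j - 2)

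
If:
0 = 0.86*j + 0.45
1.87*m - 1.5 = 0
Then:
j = -0.52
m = 0.80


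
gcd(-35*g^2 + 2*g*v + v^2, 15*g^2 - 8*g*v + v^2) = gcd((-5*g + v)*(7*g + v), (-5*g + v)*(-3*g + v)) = -5*g + v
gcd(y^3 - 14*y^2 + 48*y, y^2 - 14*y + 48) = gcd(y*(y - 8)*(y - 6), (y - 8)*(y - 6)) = y^2 - 14*y + 48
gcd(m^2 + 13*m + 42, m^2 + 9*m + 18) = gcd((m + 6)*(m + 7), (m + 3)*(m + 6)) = m + 6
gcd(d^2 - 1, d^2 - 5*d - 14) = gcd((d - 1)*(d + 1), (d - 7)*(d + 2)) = 1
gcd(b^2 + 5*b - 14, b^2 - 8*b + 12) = b - 2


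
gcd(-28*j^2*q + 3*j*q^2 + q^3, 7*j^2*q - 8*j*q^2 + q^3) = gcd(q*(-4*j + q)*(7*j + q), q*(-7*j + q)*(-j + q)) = q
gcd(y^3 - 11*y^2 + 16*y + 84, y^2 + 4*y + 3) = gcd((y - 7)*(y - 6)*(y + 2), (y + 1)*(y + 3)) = 1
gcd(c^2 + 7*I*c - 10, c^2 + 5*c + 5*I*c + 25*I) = c + 5*I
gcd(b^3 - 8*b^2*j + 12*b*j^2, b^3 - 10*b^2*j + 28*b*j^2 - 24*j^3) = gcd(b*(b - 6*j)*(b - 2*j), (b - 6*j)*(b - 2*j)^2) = b^2 - 8*b*j + 12*j^2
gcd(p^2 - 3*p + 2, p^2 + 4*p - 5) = p - 1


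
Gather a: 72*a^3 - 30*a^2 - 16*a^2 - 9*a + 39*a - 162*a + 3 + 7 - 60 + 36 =72*a^3 - 46*a^2 - 132*a - 14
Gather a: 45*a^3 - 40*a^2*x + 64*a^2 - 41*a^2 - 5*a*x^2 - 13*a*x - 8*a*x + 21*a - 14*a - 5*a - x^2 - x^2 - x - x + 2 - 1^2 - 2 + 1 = 45*a^3 + a^2*(23 - 40*x) + a*(-5*x^2 - 21*x + 2) - 2*x^2 - 2*x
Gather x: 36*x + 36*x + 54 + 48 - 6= 72*x + 96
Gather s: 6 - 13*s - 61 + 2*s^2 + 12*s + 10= 2*s^2 - s - 45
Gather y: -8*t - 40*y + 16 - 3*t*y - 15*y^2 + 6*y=-8*t - 15*y^2 + y*(-3*t - 34) + 16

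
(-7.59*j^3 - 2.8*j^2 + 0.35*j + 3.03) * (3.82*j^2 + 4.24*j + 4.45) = -28.9938*j^5 - 42.8776*j^4 - 44.3105*j^3 + 0.598599999999999*j^2 + 14.4047*j + 13.4835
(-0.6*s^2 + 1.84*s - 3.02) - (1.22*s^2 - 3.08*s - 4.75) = -1.82*s^2 + 4.92*s + 1.73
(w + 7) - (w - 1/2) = 15/2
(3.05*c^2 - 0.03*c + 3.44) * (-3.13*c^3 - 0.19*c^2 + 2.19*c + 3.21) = -9.5465*c^5 - 0.4856*c^4 - 4.082*c^3 + 9.0712*c^2 + 7.4373*c + 11.0424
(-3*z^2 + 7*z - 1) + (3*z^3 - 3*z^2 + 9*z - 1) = 3*z^3 - 6*z^2 + 16*z - 2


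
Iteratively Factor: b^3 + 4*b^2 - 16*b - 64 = (b - 4)*(b^2 + 8*b + 16) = (b - 4)*(b + 4)*(b + 4)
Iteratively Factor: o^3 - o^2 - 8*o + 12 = (o - 2)*(o^2 + o - 6) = (o - 2)*(o + 3)*(o - 2)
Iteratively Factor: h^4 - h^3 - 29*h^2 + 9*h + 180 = (h + 4)*(h^3 - 5*h^2 - 9*h + 45) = (h + 3)*(h + 4)*(h^2 - 8*h + 15) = (h - 3)*(h + 3)*(h + 4)*(h - 5)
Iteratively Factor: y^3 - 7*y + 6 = (y - 1)*(y^2 + y - 6) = (y - 1)*(y + 3)*(y - 2)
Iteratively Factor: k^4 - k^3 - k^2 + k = (k)*(k^3 - k^2 - k + 1) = k*(k - 1)*(k^2 - 1) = k*(k - 1)*(k + 1)*(k - 1)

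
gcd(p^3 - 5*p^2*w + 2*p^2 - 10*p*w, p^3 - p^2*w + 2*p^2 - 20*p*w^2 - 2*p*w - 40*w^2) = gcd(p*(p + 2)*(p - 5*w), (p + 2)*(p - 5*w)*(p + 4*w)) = p^2 - 5*p*w + 2*p - 10*w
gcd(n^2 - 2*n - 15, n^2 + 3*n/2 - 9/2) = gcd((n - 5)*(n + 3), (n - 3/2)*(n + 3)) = n + 3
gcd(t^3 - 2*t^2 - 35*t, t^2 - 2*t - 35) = t^2 - 2*t - 35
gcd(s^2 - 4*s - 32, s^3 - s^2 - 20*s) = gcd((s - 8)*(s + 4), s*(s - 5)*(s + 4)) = s + 4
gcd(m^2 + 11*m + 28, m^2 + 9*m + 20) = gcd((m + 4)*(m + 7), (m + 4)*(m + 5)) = m + 4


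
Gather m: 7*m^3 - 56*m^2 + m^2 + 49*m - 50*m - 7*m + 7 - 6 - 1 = 7*m^3 - 55*m^2 - 8*m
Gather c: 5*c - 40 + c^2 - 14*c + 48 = c^2 - 9*c + 8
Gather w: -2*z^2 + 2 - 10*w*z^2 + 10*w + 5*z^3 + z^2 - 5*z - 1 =w*(10 - 10*z^2) + 5*z^3 - z^2 - 5*z + 1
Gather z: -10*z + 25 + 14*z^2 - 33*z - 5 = 14*z^2 - 43*z + 20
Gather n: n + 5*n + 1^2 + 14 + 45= 6*n + 60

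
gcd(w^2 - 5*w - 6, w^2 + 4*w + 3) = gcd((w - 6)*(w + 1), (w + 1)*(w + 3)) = w + 1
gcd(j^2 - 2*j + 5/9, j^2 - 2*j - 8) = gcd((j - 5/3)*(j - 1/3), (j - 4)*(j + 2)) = 1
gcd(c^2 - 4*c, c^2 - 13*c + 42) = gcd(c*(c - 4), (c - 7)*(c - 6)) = 1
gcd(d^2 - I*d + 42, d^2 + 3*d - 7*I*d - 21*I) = d - 7*I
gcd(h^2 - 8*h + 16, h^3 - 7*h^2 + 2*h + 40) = h - 4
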